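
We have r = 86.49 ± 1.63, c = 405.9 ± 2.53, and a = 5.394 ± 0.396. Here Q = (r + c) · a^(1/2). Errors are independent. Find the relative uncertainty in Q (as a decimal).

0.0372

Let u = r + c = 492.4. δu = √(δr² + δc²) = √(2.66 + 6.40) = 3.01, so δu/u = 0.00611.
Q is then a monomial in u, a:
δQ/Q = √((δu/u)² + (½·δa/a)²) = √(3.74e-05 + 0.00135) = 0.0372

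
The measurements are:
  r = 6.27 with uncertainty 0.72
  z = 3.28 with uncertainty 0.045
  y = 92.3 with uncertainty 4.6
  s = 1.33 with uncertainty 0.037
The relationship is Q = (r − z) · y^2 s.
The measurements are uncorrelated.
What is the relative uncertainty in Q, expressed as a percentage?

Let u = r − z = 2.99. δu = √(δr² + δz²) = √(0.518 + 0.00202) = 0.721, so δu/u = 0.241.
Q is then a monomial in u, y, s:
δQ/Q = √((δu/u)² + (2·δy/y)² + (1·δs/s)²) = √(0.0582 + 0.00994 + 0.000774) = 0.263

26.3%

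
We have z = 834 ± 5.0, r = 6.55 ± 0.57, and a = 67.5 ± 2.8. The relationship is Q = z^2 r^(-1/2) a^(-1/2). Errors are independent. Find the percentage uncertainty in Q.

4.97%

For a monomial Q ∝ z^2, r^(-1/2), a^(-1/2), fractional errors add in quadrature:
  (2·δz/z)² = (2×0.00600)² = 0.000144;  (−½·δr/r)² = (-0.5×0.0870)² = 0.00189;  (−½·δa/a)² = (-0.5×0.0415)² = 0.000430
δQ/Q = √(0.00247) = 0.0497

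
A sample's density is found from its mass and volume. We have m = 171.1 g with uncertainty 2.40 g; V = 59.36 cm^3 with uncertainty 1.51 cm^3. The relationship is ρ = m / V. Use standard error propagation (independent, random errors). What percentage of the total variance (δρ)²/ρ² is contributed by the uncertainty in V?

76.7%

(δρ/ρ)² = (1·δm/m)² + (-1·δV/V)²
  m term: (1×0.0140)² = 0.000197
  V term: (-1×0.0254)² = 0.000647
Total = 0.000844. Share from V = 0.000647/0.000844 = 0.767.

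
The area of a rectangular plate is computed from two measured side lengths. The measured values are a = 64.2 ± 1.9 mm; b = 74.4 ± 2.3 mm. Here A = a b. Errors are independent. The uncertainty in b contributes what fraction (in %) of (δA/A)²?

52.2%

(δA/A)² = (1·δa/a)² + (1·δb/b)²
  a term: (1×0.0296)² = 0.000876
  b term: (1×0.0309)² = 0.000956
Total = 0.00183. Share from b = 0.000956/0.00183 = 0.522.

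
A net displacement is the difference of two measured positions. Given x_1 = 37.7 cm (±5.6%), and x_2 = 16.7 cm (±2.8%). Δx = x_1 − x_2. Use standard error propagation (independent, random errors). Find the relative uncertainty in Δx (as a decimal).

0.103

Δx is a linear combination, so absolute uncertainties add in quadrature:
  (δx_1)² = 4.46;  (δx_2)² = 0.219
δΔx = √(4.68) = 2.16 cm
Δx = 21.0 cm, so δΔx/Δx = 2.16/21.0 = 0.103.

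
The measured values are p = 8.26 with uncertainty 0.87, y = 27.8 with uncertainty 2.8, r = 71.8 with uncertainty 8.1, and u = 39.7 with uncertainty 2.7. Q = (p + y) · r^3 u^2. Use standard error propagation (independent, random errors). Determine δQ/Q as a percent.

Let w = p + y = 36.1. δw = √(δp² + δy²) = √(0.757 + 7.84) = 2.93, so δw/w = 0.0813.
Q is then a monomial in w, r, u:
δQ/Q = √((δw/w)² + (3·δr/r)² + (2·δu/u)²) = √(0.00661 + 0.115 + 0.0185) = 0.374

37.4%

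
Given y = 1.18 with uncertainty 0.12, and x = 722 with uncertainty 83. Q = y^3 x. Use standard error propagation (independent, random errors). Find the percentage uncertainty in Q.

32.6%

Products/powers → add relative errors in quadrature, weighted by exponent:
  (3·δy/y)² = (3×0.102)² = 0.0931;  (1·δx/x)² = (1×0.115)² = 0.0132
δQ/Q = √(0.106) = 0.326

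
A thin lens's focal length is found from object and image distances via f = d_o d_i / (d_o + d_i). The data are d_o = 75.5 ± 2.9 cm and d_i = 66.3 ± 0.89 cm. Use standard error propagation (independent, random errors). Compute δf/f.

0.0193

∂f/∂d_o = (d_i/(d_o+d_i))² = 0.219;  ∂f/∂d_i = (d_o/(d_o+d_i))² = 0.283
δf = √((∂f/∂d_o · δd_o)² + (∂f/∂d_i · δd_i)²) = √(0.402 + 0.0637) = 0.682 cm
f = 35.3 cm, so δf/f = 0.682/35.3 = 0.0193.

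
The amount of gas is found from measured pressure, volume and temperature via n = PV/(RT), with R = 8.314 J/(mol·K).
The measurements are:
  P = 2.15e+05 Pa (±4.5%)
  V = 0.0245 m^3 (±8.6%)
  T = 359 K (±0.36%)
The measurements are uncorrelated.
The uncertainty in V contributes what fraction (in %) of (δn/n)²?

78.4%

(δn/n)² = (1·δP/P)² + (1·δV/V)² + (-1·δT/T)²
  P term: (1×0.0450)² = 0.00202
  V term: (1×0.0860)² = 0.00740
  T term: (-1×0.00360)² = 1.3e-05
Total = 0.00943. Share from V = 0.00740/0.00943 = 0.784.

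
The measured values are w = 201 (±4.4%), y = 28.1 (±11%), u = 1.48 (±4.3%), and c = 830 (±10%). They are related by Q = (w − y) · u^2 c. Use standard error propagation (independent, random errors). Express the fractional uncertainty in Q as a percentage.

Let h = w − y = 173. δh = √(δw² + δy²) = √(78.2 + 9.55) = 9.37, so δh/h = 0.0542.
Q is then a monomial in h, u, c:
δQ/Q = √((δh/h)² + (2·δu/u)² + (1·δc/c)²) = √(0.00294 + 0.00740 + 0.0100) = 0.143

14.3%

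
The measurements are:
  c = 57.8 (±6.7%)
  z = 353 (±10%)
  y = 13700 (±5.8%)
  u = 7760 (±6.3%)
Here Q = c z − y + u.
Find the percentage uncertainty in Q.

Let p = c·z = 20400. δp/p = √((1·δc/c)² + (1·δz/z)²) = √(0.00449 + 0.0100) = 0.120, so δp = 2460.
Q = p − y + u: δQ = √(δp² + δy² + δu²) = √(6.03e+06 + 6.31e+05 + 2.39e+05) = 2630
Q = 14500, so δQ/Q = 2630/14500 = 0.182.

18.2%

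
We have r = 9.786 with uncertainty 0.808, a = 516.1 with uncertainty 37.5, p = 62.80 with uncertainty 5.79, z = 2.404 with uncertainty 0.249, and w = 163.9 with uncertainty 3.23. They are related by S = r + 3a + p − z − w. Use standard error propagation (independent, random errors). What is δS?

113

S is a linear combination, so absolute uncertainties add in quadrature:
  (δr)² = 0.653;  (3·δa)² = 12700;  (δp)² = 33.5;  (δz)² = 0.0620;  (δw)² = 10.4
δS = √(12700) = 113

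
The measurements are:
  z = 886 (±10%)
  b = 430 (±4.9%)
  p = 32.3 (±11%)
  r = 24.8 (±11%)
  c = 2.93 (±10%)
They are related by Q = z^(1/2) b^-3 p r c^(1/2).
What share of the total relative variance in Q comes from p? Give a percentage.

(δQ/Q)² = (½·δz/z)² + (-3·δb/b)² + (1·δp/p)² + (1·δr/r)² + (½·δc/c)²
  z term: (0.5×0.100)² = 0.00250
  b term: (-3×0.0490)² = 0.0216
  p term: (1×0.110)² = 0.0121
  r term: (1×0.110)² = 0.0121
  c term: (0.5×0.100)² = 0.00250
Total = 0.0508. Share from p = 0.0121/0.0508 = 0.238.

23.8%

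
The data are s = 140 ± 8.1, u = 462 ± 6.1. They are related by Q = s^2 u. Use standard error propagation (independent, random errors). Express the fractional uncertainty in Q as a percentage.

11.6%

Relative error in a monomial: (δQ/Q)² = Σ (nᵢ · δxᵢ/xᵢ)².
  (2·δs/s)² = (2×0.0579)² = 0.0134;  (1·δu/u)² = (1×0.0132)² = 0.000174
δQ/Q = √(0.0136) = 0.116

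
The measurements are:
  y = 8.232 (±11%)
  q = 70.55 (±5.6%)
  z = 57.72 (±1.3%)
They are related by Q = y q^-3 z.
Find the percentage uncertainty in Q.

20.1%

Since Q is a product/quotient, work with relative uncertainties:
  (1·δy/y)² = (1×0.110)² = 0.0121;  (-3·δq/q)² = (-3×0.0560)² = 0.0282;  (1·δz/z)² = (1×0.0130)² = 0.000169
δQ/Q = √(0.0405) = 0.201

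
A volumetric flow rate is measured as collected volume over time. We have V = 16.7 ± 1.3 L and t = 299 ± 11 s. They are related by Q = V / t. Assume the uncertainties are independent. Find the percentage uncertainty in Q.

8.61%

Since Q is a product/quotient, work with relative uncertainties:
  (1·δV/V)² = (1×0.0778)² = 0.00606;  (-1·δt/t)² = (-1×0.0368)² = 0.00135
δQ/Q = √(0.00741) = 0.0861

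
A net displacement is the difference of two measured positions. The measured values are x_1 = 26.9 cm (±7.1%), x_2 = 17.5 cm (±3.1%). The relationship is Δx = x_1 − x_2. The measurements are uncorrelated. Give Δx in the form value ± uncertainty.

9.40 ± 1.99 cm

Sums and differences: (δΔx)² = Σ (cᵢ δxᵢ)².
  (δx_1)² = 3.65;  (δx_2)² = 0.294
δΔx = √(3.94) = 1.99 cm
Δx = 9.40 cm.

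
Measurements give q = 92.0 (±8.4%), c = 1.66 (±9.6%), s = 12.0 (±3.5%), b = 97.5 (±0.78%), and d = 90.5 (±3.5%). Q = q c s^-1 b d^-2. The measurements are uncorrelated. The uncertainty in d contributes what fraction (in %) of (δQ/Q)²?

(δQ/Q)² = (1·δq/q)² + (1·δc/c)² + (-1·δs/s)² + (1·δb/b)² + (-2·δd/d)²
  q term: (1×0.0840)² = 0.00706
  c term: (1×0.0960)² = 0.00922
  s term: (-1×0.0350)² = 0.00123
  b term: (1×0.00780)² = 6.08e-05
  d term: (-2×0.0350)² = 0.00490
Total = 0.0225. Share from d = 0.00490/0.0225 = 0.218.

21.8%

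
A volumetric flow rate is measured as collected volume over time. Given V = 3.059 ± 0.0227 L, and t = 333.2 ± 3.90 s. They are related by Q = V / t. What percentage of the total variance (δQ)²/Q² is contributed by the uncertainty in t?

(δQ/Q)² = (1·δV/V)² + (-1·δt/t)²
  V term: (1×0.00742)² = 5.51e-05
  t term: (-1×0.0117)² = 0.000137
Total = 0.000192. Share from t = 0.000137/0.000192 = 0.713.

71.3%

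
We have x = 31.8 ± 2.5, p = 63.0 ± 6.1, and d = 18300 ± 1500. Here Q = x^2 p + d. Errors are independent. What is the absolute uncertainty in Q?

11900

Let w = x^2·p = 63700. δw/w = √((2·δx/x)² + (1·δp/p)²) = √(0.0247 + 0.00938) = 0.185, so δw = 11800.
Q = w + d: δQ = √(δw² + δd²) = √(1.38e+08 + 2.25e+06) = 11900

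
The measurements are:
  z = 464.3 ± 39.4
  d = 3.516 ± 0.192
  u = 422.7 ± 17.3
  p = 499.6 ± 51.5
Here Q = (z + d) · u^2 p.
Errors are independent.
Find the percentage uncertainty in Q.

15.6%

Let w = z + d = 467.8. δw = √(δz² + δd²) = √(1550 + 0.0369) = 39.4, so δw/w = 0.0842.
Q is then a monomial in w, u, p:
δQ/Q = √((δw/w)² + (2·δu/u)² + (1·δp/p)²) = √(0.00709 + 0.00670 + 0.0106) = 0.156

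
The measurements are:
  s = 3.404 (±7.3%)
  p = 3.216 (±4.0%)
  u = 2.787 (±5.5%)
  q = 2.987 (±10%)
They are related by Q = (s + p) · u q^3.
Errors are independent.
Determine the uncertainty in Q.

151

Let w = s + p = 6.620. δw = √(δs² + δp²) = √(0.0617 + 0.0165) = 0.280, so δw/w = 0.0423.
Q is then a monomial in w, u, q:
δQ/Q = √((δw/w)² + (1·δu/u)² + (3·δq/q)²) = √(0.00179 + 0.00302 + 0.0900) = 0.308
Q = 491.7, so δQ = 0.308 × 491.7 = 151.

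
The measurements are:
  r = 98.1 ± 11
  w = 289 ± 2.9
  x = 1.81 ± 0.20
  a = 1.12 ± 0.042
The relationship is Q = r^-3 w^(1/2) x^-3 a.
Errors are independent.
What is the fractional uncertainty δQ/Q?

For a monomial Q ∝ r^-3, w^(1/2), x^-3, a, fractional errors add in quadrature:
  (-3·δr/r)² = (-3×0.112)² = 0.113;  (½·δw/w)² = (0.5×0.0100)² = 2.52e-05;  (-3·δx/x)² = (-3×0.110)² = 0.110;  (1·δa/a)² = (1×0.0375)² = 0.00141
δQ/Q = √(0.224) = 0.474

0.474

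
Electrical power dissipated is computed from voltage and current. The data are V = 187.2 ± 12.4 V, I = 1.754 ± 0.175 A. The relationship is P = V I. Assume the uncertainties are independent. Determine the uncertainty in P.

Products/powers → add relative errors in quadrature, weighted by exponent:
  (1·δV/V)² = (1×0.0662)² = 0.00439;  (1·δI/I)² = (1×0.0998)² = 0.00995
δP/P = √(0.0143) = 0.120
P = 328.3 W, so δP = 0.120 × 328.3 = 39.3 W.

39.3 W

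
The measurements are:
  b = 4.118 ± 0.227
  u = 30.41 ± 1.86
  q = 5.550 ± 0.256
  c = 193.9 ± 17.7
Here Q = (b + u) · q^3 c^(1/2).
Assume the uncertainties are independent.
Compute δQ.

Let w = b + u = 34.53. δw = √(δb² + δu²) = √(0.0515 + 3.46) = 1.87, so δw/w = 0.0543.
Q is then a monomial in w, q, c:
δQ/Q = √((δw/w)² + (3·δq/q)² + (½·δc/c)²) = √(0.00295 + 0.0191 + 0.00208) = 0.155
Q = 82190, so δQ = 0.155 × 82190 = 12800.

12800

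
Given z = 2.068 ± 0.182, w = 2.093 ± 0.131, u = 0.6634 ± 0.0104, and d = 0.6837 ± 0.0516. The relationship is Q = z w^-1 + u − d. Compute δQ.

Let p = z·w^-1 = 0.9881. δp/p = √((1·δz/z)² + (-1·δw/w)²) = √(0.00775 + 0.00392) = 0.108, so δp = 0.107.
Q = p + u − d: δQ = √(δp² + δu² + δd²) = √(0.0114 + 0.000108 + 0.00266) = 0.119

0.119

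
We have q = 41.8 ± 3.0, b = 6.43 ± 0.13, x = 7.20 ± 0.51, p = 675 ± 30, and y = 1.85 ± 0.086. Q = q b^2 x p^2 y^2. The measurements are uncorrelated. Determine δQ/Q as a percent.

Products/powers → add relative errors in quadrature, weighted by exponent:
  (1·δq/q)² = (1×0.0718)² = 0.00515;  (2·δb/b)² = (2×0.0202)² = 0.00164;  (1·δx/x)² = (1×0.0708)² = 0.00502;  (2·δp/p)² = (2×0.0444)² = 0.00790;  (2·δy/y)² = (2×0.0465)² = 0.00864
δQ/Q = √(0.0283) = 0.168

16.8%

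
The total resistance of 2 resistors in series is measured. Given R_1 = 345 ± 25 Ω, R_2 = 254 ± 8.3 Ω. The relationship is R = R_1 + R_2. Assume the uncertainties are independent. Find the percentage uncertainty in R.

R is a linear combination, so absolute uncertainties add in quadrature:
  (δR_1)² = 625;  (δR_2)² = 68.9
δR = √(694) = 26.3 Ω
R = 599 Ω, so δR/R = 26.3/599 = 0.0440.

4.40%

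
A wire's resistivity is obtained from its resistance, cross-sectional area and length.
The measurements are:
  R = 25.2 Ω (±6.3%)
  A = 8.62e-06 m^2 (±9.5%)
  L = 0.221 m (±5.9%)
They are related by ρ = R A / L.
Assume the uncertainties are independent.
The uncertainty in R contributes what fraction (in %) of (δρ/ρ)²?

24.1%

(δρ/ρ)² = (1·δR/R)² + (1·δA/A)² + (-1·δL/L)²
  R term: (1×0.0630)² = 0.00397
  A term: (1×0.0950)² = 0.00903
  L term: (-1×0.0590)² = 0.00348
Total = 0.0165. Share from R = 0.00397/0.0165 = 0.241.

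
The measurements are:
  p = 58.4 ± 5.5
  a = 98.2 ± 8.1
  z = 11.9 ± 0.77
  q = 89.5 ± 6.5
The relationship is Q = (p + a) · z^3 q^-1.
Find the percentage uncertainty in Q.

21.6%

Let u = p + a = 157. δu = √(δp² + δa²) = √(30.2 + 65.6) = 9.79, so δu/u = 0.0625.
Q is then a monomial in u, z, q:
δQ/Q = √((δu/u)² + (3·δz/z)² + (-1·δq/q)²) = √(0.00391 + 0.0377 + 0.00527) = 0.216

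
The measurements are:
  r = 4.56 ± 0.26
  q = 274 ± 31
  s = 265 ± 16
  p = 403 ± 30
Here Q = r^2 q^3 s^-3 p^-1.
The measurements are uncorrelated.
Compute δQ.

0.0233

Each factor contributes (exponent × relative error)² to (δQ/Q)²:
  (2·δr/r)² = (2×0.0570)² = 0.0130;  (3·δq/q)² = (3×0.113)² = 0.115;  (-3·δs/s)² = (-3×0.0604)² = 0.0328;  (-1·δp/p)² = (-1×0.0744)² = 0.00554
δQ/Q = √(0.167) = 0.408
Q = 0.0570, so δQ = 0.408 × 0.0570 = 0.0233.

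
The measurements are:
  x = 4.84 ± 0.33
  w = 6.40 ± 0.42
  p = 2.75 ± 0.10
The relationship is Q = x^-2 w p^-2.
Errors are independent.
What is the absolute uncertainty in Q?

Each factor contributes (exponent × relative error)² to (δQ/Q)²:
  (-2·δx/x)² = (-2×0.0682)² = 0.0186;  (1·δw/w)² = (1×0.0656)² = 0.00431;  (-2·δp/p)² = (-2×0.0364)² = 0.00529
δQ/Q = √(0.0282) = 0.168
Q = 0.0361, so δQ = 0.168 × 0.0361 = 0.00607.

0.00607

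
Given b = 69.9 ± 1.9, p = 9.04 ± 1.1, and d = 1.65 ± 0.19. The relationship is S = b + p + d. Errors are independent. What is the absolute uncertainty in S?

Sums and differences: (δS)² = Σ (cᵢ δxᵢ)².
  (δb)² = 3.61;  (δp)² = 1.21;  (δd)² = 0.0361
δS = √(4.86) = 2.20

2.20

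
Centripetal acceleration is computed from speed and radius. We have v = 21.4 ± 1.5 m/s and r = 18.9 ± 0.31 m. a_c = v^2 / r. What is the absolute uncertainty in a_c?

3.42 m/s^2

Products/powers → add relative errors in quadrature, weighted by exponent:
  (2·δv/v)² = (2×0.0701)² = 0.0197;  (-1·δr/r)² = (-1×0.0164)² = 0.000269
δa_c/a_c = √(0.0199) = 0.141
a_c = 24.2 m/s^2, so δa_c = 0.141 × 24.2 = 3.42 m/s^2.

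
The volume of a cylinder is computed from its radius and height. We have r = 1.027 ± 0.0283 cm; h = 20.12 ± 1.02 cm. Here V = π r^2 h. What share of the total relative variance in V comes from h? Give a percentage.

45.8%

(δV/V)² = (2·δr/r)² + (1·δh/h)²
  r term: (2×0.0276)² = 0.00304
  h term: (1×0.0507)² = 0.00257
Total = 0.00561. Share from h = 0.00257/0.00561 = 0.458.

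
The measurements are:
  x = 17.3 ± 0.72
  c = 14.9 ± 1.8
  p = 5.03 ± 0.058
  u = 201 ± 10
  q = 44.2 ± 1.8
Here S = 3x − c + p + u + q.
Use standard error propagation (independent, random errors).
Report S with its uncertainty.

Sums and differences: (δS)² = Σ (cᵢ δxᵢ)².
  (3·δx)² = 4.67;  (δc)² = 3.24;  (δp)² = 0.00336;  (δu)² = 100;  (δq)² = 3.24
δS = √(111) = 10.5
S = 287.

287 ± 10.5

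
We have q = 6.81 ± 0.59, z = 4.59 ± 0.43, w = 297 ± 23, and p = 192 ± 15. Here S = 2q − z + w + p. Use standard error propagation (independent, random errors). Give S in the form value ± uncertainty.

498 ± 27.5

Sums and differences: (δS)² = Σ (cᵢ δxᵢ)².
  (2·δq)² = 1.39;  (δz)² = 0.185;  (δw)² = 529;  (δp)² = 225
δS = √(756) = 27.5
S = 498.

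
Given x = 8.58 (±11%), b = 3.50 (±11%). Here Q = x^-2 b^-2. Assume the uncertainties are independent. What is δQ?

0.000345

Relative error in a monomial: (δQ/Q)² = Σ (nᵢ · δxᵢ/xᵢ)².
  (-2·δx/x)² = (-2×0.110)² = 0.0484;  (-2·δb/b)² = (-2×0.110)² = 0.0484
δQ/Q = √(0.0968) = 0.311
Q = 0.00111, so δQ = 0.311 × 0.00111 = 0.000345.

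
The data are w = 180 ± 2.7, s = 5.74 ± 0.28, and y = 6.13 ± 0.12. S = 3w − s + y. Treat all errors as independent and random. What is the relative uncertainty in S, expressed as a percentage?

1.50%

Sums and differences: (δS)² = Σ (cᵢ δxᵢ)².
  (3·δw)² = 65.6;  (δs)² = 0.0784;  (δy)² = 0.0144
δS = √(65.7) = 8.11
S = 540, so δS/S = 8.11/540 = 0.0150.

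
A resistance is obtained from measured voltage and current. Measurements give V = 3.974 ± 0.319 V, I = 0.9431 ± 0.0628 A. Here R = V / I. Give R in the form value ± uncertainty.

4.214 ± 0.439 Ω

Each factor contributes (exponent × relative error)² to (δR/R)²:
  (1·δV/V)² = (1×0.0803)² = 0.00644;  (-1·δI/I)² = (-1×0.0666)² = 0.00443
δR/R = √(0.0109) = 0.104
R = 4.214 Ω, so δR = 0.104 × 4.214 = 0.439 Ω.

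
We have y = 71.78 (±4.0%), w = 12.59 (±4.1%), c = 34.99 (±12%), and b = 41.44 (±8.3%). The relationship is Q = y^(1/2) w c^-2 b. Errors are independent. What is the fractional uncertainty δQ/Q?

0.258

Relative error in a monomial: (δQ/Q)² = Σ (nᵢ · δxᵢ/xᵢ)².
  (½·δy/y)² = (0.5×0.0400)² = 0.000400;  (1·δw/w)² = (1×0.0410)² = 0.00168;  (-2·δc/c)² = (-2×0.120)² = 0.0576;  (1·δb/b)² = (1×0.0830)² = 0.00689
δQ/Q = √(0.0666) = 0.258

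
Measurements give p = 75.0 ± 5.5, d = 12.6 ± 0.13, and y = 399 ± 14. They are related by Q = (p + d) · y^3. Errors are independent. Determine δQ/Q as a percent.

Let u = p + d = 87.6. δu = √(δp² + δd²) = √(30.2 + 0.0169) = 5.50, so δu/u = 0.0628.
Q is then a monomial in u, y:
δQ/Q = √((δu/u)² + (3·δy/y)²) = √(0.00394 + 0.0111) = 0.123

12.3%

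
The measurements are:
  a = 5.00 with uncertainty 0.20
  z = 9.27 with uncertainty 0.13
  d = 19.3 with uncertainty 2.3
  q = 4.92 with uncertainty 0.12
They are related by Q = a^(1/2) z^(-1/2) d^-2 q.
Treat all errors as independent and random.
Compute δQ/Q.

For a monomial Q ∝ a^(1/2), z^(-1/2), d^-2, q, fractional errors add in quadrature:
  (½·δa/a)² = (0.5×0.0400)² = 0.000400;  (−½·δz/z)² = (-0.5×0.0140)² = 4.92e-05;  (-2·δd/d)² = (-2×0.119)² = 0.0568;  (1·δq/q)² = (1×0.0244)² = 0.000595
δQ/Q = √(0.0579) = 0.241

0.241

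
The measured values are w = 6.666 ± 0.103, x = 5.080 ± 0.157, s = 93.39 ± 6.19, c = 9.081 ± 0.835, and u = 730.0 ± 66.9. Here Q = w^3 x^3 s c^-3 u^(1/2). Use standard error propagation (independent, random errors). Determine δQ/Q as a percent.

Products/powers → add relative errors in quadrature, weighted by exponent:
  (3·δw/w)² = (3×0.0155)² = 0.00215;  (3·δx/x)² = (3×0.0309)² = 0.00860;  (1·δs/s)² = (1×0.0663)² = 0.00439;  (-3·δc/c)² = (-3×0.0920)² = 0.0761;  (½·δu/u)² = (0.5×0.0916)² = 0.00210
δQ/Q = √(0.0933) = 0.306

30.6%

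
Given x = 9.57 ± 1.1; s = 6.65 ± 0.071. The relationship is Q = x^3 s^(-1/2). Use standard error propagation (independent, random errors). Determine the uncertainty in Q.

Since Q is a product/quotient, work with relative uncertainties:
  (3·δx/x)² = (3×0.115)² = 0.119;  (−½·δs/s)² = (-0.5×0.0107)² = 2.85e-05
δQ/Q = √(0.119) = 0.345
Q = 340, so δQ = 0.345 × 340 = 117.

117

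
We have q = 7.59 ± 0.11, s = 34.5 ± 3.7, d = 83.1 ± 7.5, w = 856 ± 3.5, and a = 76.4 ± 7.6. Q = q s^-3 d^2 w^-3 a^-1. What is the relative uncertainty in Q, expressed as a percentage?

Each factor contributes (exponent × relative error)² to (δQ/Q)²:
  (1·δq/q)² = (1×0.0145)² = 0.000210;  (-3·δs/s)² = (-3×0.107)² = 0.104;  (2·δd/d)² = (2×0.0903)² = 0.0326;  (-3·δw/w)² = (-3×0.00409)² = 0.000150;  (-1·δa/a)² = (-1×0.0995)² = 0.00990
δQ/Q = √(0.146) = 0.383

38.3%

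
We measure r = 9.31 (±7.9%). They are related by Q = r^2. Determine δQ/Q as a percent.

15.8%

Q ∝ r^2, so δQ/Q = |2| · δr/r = 2 × 0.0790 = 0.158.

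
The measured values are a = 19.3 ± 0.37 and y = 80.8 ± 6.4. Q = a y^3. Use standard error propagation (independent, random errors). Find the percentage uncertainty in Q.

23.8%

Q is a product of powers, so relative uncertainties combine in quadrature:
  (1·δa/a)² = (1×0.0192)² = 0.000368;  (3·δy/y)² = (3×0.0792)² = 0.0565
δQ/Q = √(0.0568) = 0.238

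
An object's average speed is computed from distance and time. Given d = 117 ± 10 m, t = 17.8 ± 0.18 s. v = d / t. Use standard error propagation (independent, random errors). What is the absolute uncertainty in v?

0.566 m/s

Each factor contributes (exponent × relative error)² to (δv/v)²:
  (1·δd/d)² = (1×0.0855)² = 0.00731;  (-1·δt/t)² = (-1×0.0101)² = 0.000102
δv/v = √(0.00741) = 0.0861
v = 6.57 m/s, so δv = 0.0861 × 6.57 = 0.566 m/s.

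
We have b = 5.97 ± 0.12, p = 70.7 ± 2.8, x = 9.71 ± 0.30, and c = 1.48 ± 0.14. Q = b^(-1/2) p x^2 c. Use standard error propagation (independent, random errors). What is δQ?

485

Each factor contributes (exponent × relative error)² to (δQ/Q)²:
  (−½·δb/b)² = (-0.5×0.0201)² = 0.000101;  (1·δp/p)² = (1×0.0396)² = 0.00157;  (2·δx/x)² = (2×0.0309)² = 0.00382;  (1·δc/c)² = (1×0.0946)² = 0.00895
δQ/Q = √(0.0144) = 0.120
Q = 4040, so δQ = 0.120 × 4040 = 485.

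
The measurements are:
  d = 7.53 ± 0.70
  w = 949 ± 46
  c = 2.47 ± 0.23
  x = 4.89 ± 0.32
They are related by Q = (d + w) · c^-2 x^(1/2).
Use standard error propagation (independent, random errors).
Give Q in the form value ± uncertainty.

Let u = d + w = 957. δu = √(δd² + δw²) = √(0.490 + 2120) = 46.0, so δu/u = 0.0481.
Q is then a monomial in u, c, x:
δQ/Q = √((δu/u)² + (-2·δc/c)² + (½·δx/x)²) = √(0.00231 + 0.0347 + 0.00107) = 0.195
Q = 347, so δQ = 0.195 × 347 = 67.6.

347 ± 67.6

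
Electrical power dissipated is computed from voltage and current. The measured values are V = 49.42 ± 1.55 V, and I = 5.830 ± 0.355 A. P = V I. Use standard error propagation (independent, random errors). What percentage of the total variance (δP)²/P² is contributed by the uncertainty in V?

(δP/P)² = (1·δV/V)² + (1·δI/I)²
  V term: (1×0.0314)² = 0.000984
  I term: (1×0.0609)² = 0.00371
Total = 0.00469. Share from V = 0.000984/0.00469 = 0.210.

21.0%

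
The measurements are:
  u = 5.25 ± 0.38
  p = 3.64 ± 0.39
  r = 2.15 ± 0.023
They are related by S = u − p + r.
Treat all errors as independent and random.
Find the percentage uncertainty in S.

Sums and differences: (δS)² = Σ (cᵢ δxᵢ)².
  (δu)² = 0.144;  (δp)² = 0.152;  (δr)² = 0.000529
δS = √(0.297) = 0.545
S = 3.76, so δS/S = 0.545/3.76 = 0.145.

14.5%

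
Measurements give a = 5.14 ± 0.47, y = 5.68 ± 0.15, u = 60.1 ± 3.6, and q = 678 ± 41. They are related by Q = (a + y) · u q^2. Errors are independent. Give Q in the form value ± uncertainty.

Let w = a + y = 10.8. δw = √(δa² + δy²) = √(0.221 + 0.0225) = 0.493, so δw/w = 0.0456.
Q is then a monomial in w, u, q:
δQ/Q = √((δw/w)² + (1·δu/u)² + (2·δq/q)²) = √(0.00208 + 0.00359 + 0.0146) = 0.142
Q = 2.99e+08, so δQ = 0.142 × 2.99e+08 = 4.26e+07.

(2.99 ± 0.426) × 10^8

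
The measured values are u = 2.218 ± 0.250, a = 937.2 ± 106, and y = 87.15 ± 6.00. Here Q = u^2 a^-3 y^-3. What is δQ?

Since Q is a product/quotient, work with relative uncertainties:
  (2·δu/u)² = (2×0.113)² = 0.0508;  (-3·δa/a)² = (-3×0.113)² = 0.115;  (-3·δy/y)² = (-3×0.0688)² = 0.0427
δQ/Q = √(0.209) = 0.457
Q = 9.029e-15, so δQ = 0.457 × 9.029e-15 = 4.12e-15.

4.12e-15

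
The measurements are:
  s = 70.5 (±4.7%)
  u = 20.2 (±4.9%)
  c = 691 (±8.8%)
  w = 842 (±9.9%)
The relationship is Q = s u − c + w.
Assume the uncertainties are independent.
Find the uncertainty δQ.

Let p = s·u = 1420. δp/p = √((1·δs/s)² + (1·δu/u)²) = √(0.00221 + 0.00240) = 0.0679, so δp = 96.7.
Q = p − c + w: δQ = √(δp² + δc² + δw²) = √(9350 + 3700 + 6950) = 141

141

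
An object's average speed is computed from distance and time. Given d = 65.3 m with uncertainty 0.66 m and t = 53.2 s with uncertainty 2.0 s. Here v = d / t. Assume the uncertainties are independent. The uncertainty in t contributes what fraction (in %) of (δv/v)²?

(δv/v)² = (1·δd/d)² + (-1·δt/t)²
  d term: (1×0.0101)² = 0.000102
  t term: (-1×0.0376)² = 0.00141
Total = 0.00152. Share from t = 0.00141/0.00152 = 0.933.

93.3%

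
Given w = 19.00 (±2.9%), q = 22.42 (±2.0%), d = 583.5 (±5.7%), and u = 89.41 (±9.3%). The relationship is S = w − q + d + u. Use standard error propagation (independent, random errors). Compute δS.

Sums and differences: (δS)² = Σ (cᵢ δxᵢ)².
  (δw)² = 0.304;  (δq)² = 0.201;  (δd)² = 1110;  (δu)² = 69.1
δS = √(1180) = 34.3

34.3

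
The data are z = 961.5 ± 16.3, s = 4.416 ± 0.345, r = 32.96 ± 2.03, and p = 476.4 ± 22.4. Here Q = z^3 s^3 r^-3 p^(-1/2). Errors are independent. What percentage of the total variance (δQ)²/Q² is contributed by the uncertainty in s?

59.6%

(δQ/Q)² = (3·δz/z)² + (3·δs/s)² + (-3·δr/r)² + (−½·δp/p)²
  z term: (3×0.0170)² = 0.00259
  s term: (3×0.0781)² = 0.0549
  r term: (-3×0.0616)² = 0.0341
  p term: (-0.5×0.0470)² = 0.000553
Total = 0.0922. Share from s = 0.0549/0.0922 = 0.596.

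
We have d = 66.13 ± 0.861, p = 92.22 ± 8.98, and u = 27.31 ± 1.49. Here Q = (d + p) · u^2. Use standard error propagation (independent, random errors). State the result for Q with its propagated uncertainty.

118100 ± 14500

Let w = d + p = 158.3. δw = √(δd² + δp²) = √(0.741 + 80.6) = 9.02, so δw/w = 0.0570.
Q is then a monomial in w, u:
δQ/Q = √((δw/w)² + (2·δu/u)²) = √(0.00325 + 0.0119) = 0.123
Q = 118100, so δQ = 0.123 × 118100 = 14500.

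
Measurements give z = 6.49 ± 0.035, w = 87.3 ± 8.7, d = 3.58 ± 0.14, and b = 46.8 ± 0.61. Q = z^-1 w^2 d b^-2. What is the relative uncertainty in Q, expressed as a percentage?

Products/powers → add relative errors in quadrature, weighted by exponent:
  (-1·δz/z)² = (-1×0.00539)² = 2.91e-05;  (2·δw/w)² = (2×0.0997)² = 0.0397;  (1·δd/d)² = (1×0.0391)² = 0.00153;  (-2·δb/b)² = (-2×0.0130)² = 0.000680
δQ/Q = √(0.0420) = 0.205

20.5%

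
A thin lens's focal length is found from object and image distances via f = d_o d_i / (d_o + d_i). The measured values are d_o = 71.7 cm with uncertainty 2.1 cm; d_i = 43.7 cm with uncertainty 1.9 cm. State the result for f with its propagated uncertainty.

27.2 ± 0.793 cm

∂f/∂d_o = (d_i/(d_o+d_i))² = 0.143;  ∂f/∂d_i = (d_o/(d_o+d_i))² = 0.386
δf = √((∂f/∂d_o · δd_o)² + (∂f/∂d_i · δd_i)²) = √(0.0907 + 0.538) = 0.793 cm
f = 27.2 cm.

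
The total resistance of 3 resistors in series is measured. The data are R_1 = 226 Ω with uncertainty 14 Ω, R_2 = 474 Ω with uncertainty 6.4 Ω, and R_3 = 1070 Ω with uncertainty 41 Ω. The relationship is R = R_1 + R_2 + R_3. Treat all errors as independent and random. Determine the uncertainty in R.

Each term contributes (cᵢ δxᵢ)² to (δR)²:
  (δR_1)² = 196;  (δR_2)² = 41.0;  (δR_3)² = 1680
δR = √(1920) = 43.8 Ω

43.8 Ω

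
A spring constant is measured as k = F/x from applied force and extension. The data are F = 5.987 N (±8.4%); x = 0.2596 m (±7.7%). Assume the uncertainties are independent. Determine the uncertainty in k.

2.63 N/m

Products/powers → add relative errors in quadrature, weighted by exponent:
  (1·δF/F)² = (1×0.0840)² = 0.00706;  (-1·δx/x)² = (-1×0.0770)² = 0.00593
δk/k = √(0.0130) = 0.114
k = 23.06 N/m, so δk = 0.114 × 23.06 = 2.63 N/m.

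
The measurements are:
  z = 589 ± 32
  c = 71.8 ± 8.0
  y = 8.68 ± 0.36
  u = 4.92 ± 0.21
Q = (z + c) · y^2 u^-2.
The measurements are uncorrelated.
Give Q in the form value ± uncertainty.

2060 ± 265

Let w = z + c = 661. δw = √(δz² + δc²) = √(1020 + 64.0) = 33.0, so δw/w = 0.0499.
Q is then a monomial in w, y, u:
δQ/Q = √((δw/w)² + (2·δy/y)² + (-2·δu/u)²) = √(0.00249 + 0.00688 + 0.00729) = 0.129
Q = 2060, so δQ = 0.129 × 2060 = 265.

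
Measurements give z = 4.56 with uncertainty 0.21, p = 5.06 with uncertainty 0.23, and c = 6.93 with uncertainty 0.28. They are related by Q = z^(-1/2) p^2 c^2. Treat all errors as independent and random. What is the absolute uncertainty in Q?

71.3

Each factor contributes (exponent × relative error)² to (δQ/Q)²:
  (−½·δz/z)² = (-0.5×0.0461)² = 0.000530;  (2·δp/p)² = (2×0.0455)² = 0.00826;  (2·δc/c)² = (2×0.0404)² = 0.00653
δQ/Q = √(0.0153) = 0.124
Q = 576, so δQ = 0.124 × 576 = 71.3.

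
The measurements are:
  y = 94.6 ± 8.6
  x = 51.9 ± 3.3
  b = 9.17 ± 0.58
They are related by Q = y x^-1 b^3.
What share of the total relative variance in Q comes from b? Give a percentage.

74.5%

(δQ/Q)² = (1·δy/y)² + (-1·δx/x)² + (3·δb/b)²
  y term: (1×0.0909)² = 0.00826
  x term: (-1×0.0636)² = 0.00404
  b term: (3×0.0632)² = 0.0360
Total = 0.0483. Share from b = 0.0360/0.0483 = 0.745.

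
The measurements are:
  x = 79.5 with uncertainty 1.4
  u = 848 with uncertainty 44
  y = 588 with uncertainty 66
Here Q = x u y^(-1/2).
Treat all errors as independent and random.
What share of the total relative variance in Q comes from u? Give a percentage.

43.8%

(δQ/Q)² = (1·δx/x)² + (1·δu/u)² + (−½·δy/y)²
  x term: (1×0.0176)² = 0.000310
  u term: (1×0.0519)² = 0.00269
  y term: (-0.5×0.112)² = 0.00315
Total = 0.00615. Share from u = 0.00269/0.00615 = 0.438.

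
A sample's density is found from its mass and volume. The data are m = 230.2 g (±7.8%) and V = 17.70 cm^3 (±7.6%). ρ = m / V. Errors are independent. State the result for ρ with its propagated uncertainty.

Relative error in a monomial: (δρ/ρ)² = Σ (nᵢ · δxᵢ/xᵢ)².
  (1·δm/m)² = (1×0.0780)² = 0.00608;  (-1·δV/V)² = (-1×0.0760)² = 0.00578
δρ/ρ = √(0.0119) = 0.109
ρ = 13.01 g/cm^3, so δρ = 0.109 × 13.01 = 1.42 g/cm^3.

13.01 ± 1.42 g/cm^3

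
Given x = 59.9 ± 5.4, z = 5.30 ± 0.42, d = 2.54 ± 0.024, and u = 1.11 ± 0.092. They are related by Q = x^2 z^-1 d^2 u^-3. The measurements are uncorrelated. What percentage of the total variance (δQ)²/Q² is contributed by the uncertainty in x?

32.2%

(δQ/Q)² = (2·δx/x)² + (-1·δz/z)² + (2·δd/d)² + (-3·δu/u)²
  x term: (2×0.0902)² = 0.0325
  z term: (-1×0.0792)² = 0.00628
  d term: (2×0.00945)² = 0.000357
  u term: (-3×0.0829)² = 0.0618
Total = 0.101. Share from x = 0.0325/0.101 = 0.322.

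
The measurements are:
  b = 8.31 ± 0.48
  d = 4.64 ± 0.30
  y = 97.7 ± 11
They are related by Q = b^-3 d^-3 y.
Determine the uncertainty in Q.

Relative error in a monomial: (δQ/Q)² = Σ (nᵢ · δxᵢ/xᵢ)².
  (-3·δb/b)² = (-3×0.0578)² = 0.0300;  (-3·δd/d)² = (-3×0.0647)² = 0.0376;  (1·δy/y)² = (1×0.113)² = 0.0127
δQ/Q = √(0.0803) = 0.283
Q = 0.00170, so δQ = 0.283 × 0.00170 = 0.000483.

0.000483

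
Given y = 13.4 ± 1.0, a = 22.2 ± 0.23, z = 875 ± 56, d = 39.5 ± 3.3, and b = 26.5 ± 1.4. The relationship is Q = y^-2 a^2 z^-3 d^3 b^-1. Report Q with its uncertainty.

(9.53 ± 3.37) × 10^-6

Q is a product of powers, so relative uncertainties combine in quadrature:
  (-2·δy/y)² = (-2×0.0746)² = 0.0223;  (2·δa/a)² = (2×0.0104)² = 0.000429;  (-3·δz/z)² = (-3×0.0640)² = 0.0369;  (3·δd/d)² = (3×0.0835)² = 0.0628;  (-1·δb/b)² = (-1×0.0528)² = 0.00279
δQ/Q = √(0.125) = 0.354
Q = 9.53e-06, so δQ = 0.354 × 9.53e-06 = 3.37e-06.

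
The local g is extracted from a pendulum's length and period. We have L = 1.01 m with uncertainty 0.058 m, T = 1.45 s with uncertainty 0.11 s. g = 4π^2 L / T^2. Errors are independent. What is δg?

For a monomial g ∝ L, T^-2, fractional errors add in quadrature:
  (1·δL/L)² = (1×0.0574)² = 0.00330;  (-2·δT/T)² = (-2×0.0759)² = 0.0230
δg/g = √(0.0263) = 0.162
g = 19.0 m/s^2, so δg = 0.162 × 19.0 = 3.08 m/s^2.

3.08 m/s^2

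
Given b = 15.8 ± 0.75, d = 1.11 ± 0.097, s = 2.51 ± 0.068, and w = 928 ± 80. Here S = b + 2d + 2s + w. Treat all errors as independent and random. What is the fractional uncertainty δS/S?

S is a linear combination, so absolute uncertainties add in quadrature:
  (δb)² = 0.562;  (2·δd)² = 0.0376;  (2·δs)² = 0.0185;  (δw)² = 6400
δS = √(6400) = 80.0
S = 951, so δS/S = 80.0/951 = 0.0841.

0.0841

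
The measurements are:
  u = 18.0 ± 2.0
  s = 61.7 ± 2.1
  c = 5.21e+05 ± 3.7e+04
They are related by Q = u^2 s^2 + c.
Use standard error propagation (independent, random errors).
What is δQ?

Let p = u^2·s^2 = 1.23e+06. δp/p = √((2·δu/u)² + (2·δs/s)²) = √(0.0494 + 0.00463) = 0.232, so δp = 2.87e+05.
Q = p + c: δQ = √(δp² + δc²) = √(8.22e+10 + 1.37e+09) = 2.89e+05

2.89e+05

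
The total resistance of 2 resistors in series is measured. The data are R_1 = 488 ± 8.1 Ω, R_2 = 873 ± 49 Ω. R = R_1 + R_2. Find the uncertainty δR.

Each term contributes (cᵢ δxᵢ)² to (δR)²:
  (δR_1)² = 65.6;  (δR_2)² = 2400
δR = √(2470) = 49.7 Ω

49.7 Ω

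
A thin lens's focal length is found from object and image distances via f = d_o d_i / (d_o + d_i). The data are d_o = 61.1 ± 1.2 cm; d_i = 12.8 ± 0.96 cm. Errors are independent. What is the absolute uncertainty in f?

0.657 cm

∂f/∂d_o = (d_i/(d_o+d_i))² = 0.0300;  ∂f/∂d_i = (d_o/(d_o+d_i))² = 0.684
δf = √((∂f/∂d_o · δd_o)² + (∂f/∂d_i · δd_i)²) = √(0.00130 + 0.431) = 0.657 cm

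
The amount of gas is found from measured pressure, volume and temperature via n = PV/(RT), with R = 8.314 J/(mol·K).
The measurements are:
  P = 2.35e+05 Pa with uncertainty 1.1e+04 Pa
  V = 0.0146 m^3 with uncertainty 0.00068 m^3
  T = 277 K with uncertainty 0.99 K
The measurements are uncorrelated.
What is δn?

0.0985 mol

Each factor contributes (exponent × relative error)² to (δn/n)²:
  (1·δP/P)² = (1×0.0468)² = 0.00219;  (1·δV/V)² = (1×0.0466)² = 0.00217;  (-1·δT/T)² = (-1×0.00357)² = 1.28e-05
δn/n = √(0.00437) = 0.0661
n = 1.49 mol, so δn = 0.0661 × 1.49 = 0.0985 mol.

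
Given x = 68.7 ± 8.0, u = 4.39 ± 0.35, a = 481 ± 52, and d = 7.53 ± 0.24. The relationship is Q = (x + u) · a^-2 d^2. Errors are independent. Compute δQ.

0.00449

Let w = x + u = 73.1. δw = √(δx² + δu²) = √(64.0 + 0.122) = 8.01, so δw/w = 0.110.
Q is then a monomial in w, a, d:
δQ/Q = √((δw/w)² + (-2·δa/a)² + (2·δd/d)²) = √(0.0120 + 0.0467 + 0.00406) = 0.251
Q = 0.0179, so δQ = 0.251 × 0.0179 = 0.00449.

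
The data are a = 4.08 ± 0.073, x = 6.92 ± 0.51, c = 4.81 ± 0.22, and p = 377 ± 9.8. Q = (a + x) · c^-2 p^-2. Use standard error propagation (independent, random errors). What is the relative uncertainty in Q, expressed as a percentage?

11.5%

Let u = a + x = 11.0. δu = √(δa² + δx²) = √(0.00533 + 0.260) = 0.515, so δu/u = 0.0468.
Q is then a monomial in u, c, p:
δQ/Q = √((δu/u)² + (-2·δc/c)² + (-2·δp/p)²) = √(0.00219 + 0.00837 + 0.00270) = 0.115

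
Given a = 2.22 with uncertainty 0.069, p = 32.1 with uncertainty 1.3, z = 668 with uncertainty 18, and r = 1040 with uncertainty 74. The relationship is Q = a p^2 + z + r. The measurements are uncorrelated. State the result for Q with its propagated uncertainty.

Let w = a·p^2 = 2290. δw/w = √((1·δa/a)² + (2·δp/p)²) = √(0.000966 + 0.00656) = 0.0868, so δw = 198.
Q = w + z + r: δQ = √(δw² + δz² + δr²) = √(39400 + 324 + 5480) = 213
Q = 4000.

4000 ± 213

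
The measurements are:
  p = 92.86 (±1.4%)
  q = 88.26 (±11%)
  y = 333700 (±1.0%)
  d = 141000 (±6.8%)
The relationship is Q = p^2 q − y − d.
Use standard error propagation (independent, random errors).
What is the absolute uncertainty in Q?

Let w = p^2·q = 761100. δw/w = √((2·δp/p)² + (1·δq/q)²) = √(0.000784 + 0.0121) = 0.114, so δw = 86400.
Q = w − y − d: δQ = √(δw² + δy² + δd²) = √(7.46e+09 + 1.11e+07 + 9.19e+07) = 87000

87000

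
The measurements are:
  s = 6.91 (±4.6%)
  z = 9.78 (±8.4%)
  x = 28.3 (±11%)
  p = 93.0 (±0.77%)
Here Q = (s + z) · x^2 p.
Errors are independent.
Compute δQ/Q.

Let u = s + z = 16.7. δu = √(δs² + δz²) = √(0.101 + 0.675) = 0.881, so δu/u = 0.0528.
Q is then a monomial in u, x, p:
δQ/Q = √((δu/u)² + (2·δx/x)² + (1·δp/p)²) = √(0.00279 + 0.0484 + 5.93e-05) = 0.226

0.226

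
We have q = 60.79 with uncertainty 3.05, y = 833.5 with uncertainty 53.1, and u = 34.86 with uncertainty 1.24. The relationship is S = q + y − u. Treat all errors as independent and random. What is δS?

For a sum/difference, combine absolute errors in quadrature:
  (δq)² = 9.30;  (δy)² = 2820;  (δu)² = 1.54
δS = √(2830) = 53.2

53.2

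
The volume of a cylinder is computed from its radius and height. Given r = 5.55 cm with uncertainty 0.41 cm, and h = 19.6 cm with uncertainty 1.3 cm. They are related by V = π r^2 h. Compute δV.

307 cm^3

Products/powers → add relative errors in quadrature, weighted by exponent:
  (2·δr/r)² = (2×0.0739)² = 0.0218;  (1·δh/h)² = (1×0.0663)² = 0.00440
δV/V = √(0.0262) = 0.162
V = 1900 cm^3, so δV = 0.162 × 1900 = 307 cm^3.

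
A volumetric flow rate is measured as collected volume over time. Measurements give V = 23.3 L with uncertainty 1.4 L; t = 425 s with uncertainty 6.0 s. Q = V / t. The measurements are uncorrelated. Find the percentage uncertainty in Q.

Relative error in a monomial: (δQ/Q)² = Σ (nᵢ · δxᵢ/xᵢ)².
  (1·δV/V)² = (1×0.0601)² = 0.00361;  (-1·δt/t)² = (-1×0.0141)² = 0.000199
δQ/Q = √(0.00381) = 0.0617

6.17%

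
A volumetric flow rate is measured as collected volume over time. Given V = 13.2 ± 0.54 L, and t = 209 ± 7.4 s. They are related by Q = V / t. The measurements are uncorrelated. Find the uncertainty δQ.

0.00342 L/s

Since Q is a product/quotient, work with relative uncertainties:
  (1·δV/V)² = (1×0.0409)² = 0.00167;  (-1·δt/t)² = (-1×0.0354)² = 0.00125
δQ/Q = √(0.00293) = 0.0541
Q = 0.0632 L/s, so δQ = 0.0541 × 0.0632 = 0.00342 L/s.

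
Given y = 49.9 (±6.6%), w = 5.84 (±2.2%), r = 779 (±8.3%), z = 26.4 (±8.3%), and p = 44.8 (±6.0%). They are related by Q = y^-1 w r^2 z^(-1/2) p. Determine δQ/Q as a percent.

19.4%

Relative error in a monomial: (δQ/Q)² = Σ (nᵢ · δxᵢ/xᵢ)².
  (-1·δy/y)² = (-1×0.0660)² = 0.00436;  (1·δw/w)² = (1×0.0220)² = 0.000484;  (2·δr/r)² = (2×0.0830)² = 0.0276;  (−½·δz/z)² = (-0.5×0.0830)² = 0.00172;  (1·δp/p)² = (1×0.0600)² = 0.00360
δQ/Q = √(0.0377) = 0.194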